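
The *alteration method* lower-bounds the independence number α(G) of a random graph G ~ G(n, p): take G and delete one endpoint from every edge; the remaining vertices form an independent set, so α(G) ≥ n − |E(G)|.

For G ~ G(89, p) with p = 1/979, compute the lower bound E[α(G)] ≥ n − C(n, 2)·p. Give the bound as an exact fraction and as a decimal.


E[|E(G)|] = C(89, 2)·p = 3916 · (1/979) = 4.
E[α(G)] ≥ n − E[|E(G)|] = 89 − 4 = 85.
Numerically: ≈ 85.000000.
(This is only a lower bound; the true E[α(G)] may be larger.)

E[α(G)] ≥ 85 ≈ 85.000000.


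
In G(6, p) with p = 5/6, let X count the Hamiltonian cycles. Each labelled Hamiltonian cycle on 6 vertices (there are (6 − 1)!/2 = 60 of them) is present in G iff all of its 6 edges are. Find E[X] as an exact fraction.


K_6 has (6 − 1)!/2 = 60 labelled Hamiltonian cycles.
For each such Hamiltonian cycle H, let X_H = 1 if all 6 edges of H are present in G. Then P[X_H = 1] = p^{6} = (5/6)^{6} = 15625/46656.
By linearity: E[X] = Σ_H E[X_H] = 60 · p^{6} = 60 · 15625/46656 = 78125/3888.
Numerically: E[X] ≈ 20.0939.

E[X] = 60 · (5/6)^{6} = 78125/3888 ≈ 20.0939.


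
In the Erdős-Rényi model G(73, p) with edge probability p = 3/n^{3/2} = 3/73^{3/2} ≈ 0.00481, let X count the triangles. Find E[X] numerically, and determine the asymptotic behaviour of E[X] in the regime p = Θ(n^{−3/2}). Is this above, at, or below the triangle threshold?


Number of potential triangles: C(73, 3) = 62196.
Each occurs with probability p³ ≈ (0.00481)³ ≈ 1.112784e-07.
By linearity: E[X] = C(73, 3)·p³ ≈ 62196 · 1.112784e-07 ≈ 0.0069.
Since α = 3/2 > 1, p = c/n^{3/2} = o(1/n) is below the triangle threshold p ~ 1/n. Asymptotically E[X] ~ (c³/6)·n^{3(1−α)} = (3³/6)·n^{-1.5} → 0, so by Markov's inequality G has no triangles w.h.p.

E[X] ≈ 0.0069; in regime p = Θ(1/n^{3/2}) E[X] tends to 0 (below the triangle threshold p ~ 1/n).


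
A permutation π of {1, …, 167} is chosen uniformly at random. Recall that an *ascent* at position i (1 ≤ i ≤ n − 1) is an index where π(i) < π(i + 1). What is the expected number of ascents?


Write X = Σ X_I over i = 1, …, 166, with X_I the indicator of one ascent.
There are 166 indicators.
For each fixed i, the pair (π(i), π(i+1)) is a uniformly random ordered pair of distinct values from {1, …, 167}; by symmetry P[π(i) < π(i+1)] = 1/2.
By linearity: E[X] = 166 · (1/2) = (167 − 1) · (1/2) = 83 ≈ 83.000000.

E[X] = 83 = 83.000000.


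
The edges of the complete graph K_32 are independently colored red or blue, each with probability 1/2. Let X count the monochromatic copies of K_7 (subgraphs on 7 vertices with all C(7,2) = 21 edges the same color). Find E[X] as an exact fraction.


Let X = Σ_S X_S over the C(32, 7) = 3365856 subsets S of size 7, where X_S = 1 if the K_7 on S is monochromatic.
For a fixed S, the K_7 on S has C(7, 2) = 21 edges. P[all 21 edges red] = (1/2)^21, and likewise for blue, so P[monochromatic] = 2·(1/2)^21 = 2^{1 − 21} = 1/1048576.
Summing: E[X] = C(32, 7) · 2^{1 − 21} = 3365856 · 1/1048576 = 105183/32768.
Numerically: E[X] ≈ 3.2099.

E[X] = C(32,7)·2^(1−C(7,2)) = 105183/32768 ≈ 3.2099.


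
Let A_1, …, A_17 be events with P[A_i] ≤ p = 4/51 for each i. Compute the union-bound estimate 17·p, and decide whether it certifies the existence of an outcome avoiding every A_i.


Union bound: P[∪_{i=1}^{17} A_i] ≤ Σ_i P[A_i] ≤ 17·p = 17·(4/51) = 4/3.
Numerically: 4/3 ≈ 1.333333.
Is 4/3 < 1? NO.
Since the bound 4/3 is ≥ 1, the union bound is uninformative here; it does NOT by itself certify existence.

17·p = 4/3 ≈ 1.333333; existence NOT certified by the union bound.


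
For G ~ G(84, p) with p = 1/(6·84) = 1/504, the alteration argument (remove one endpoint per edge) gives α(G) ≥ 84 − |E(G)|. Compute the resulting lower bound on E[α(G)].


E[|E(G)|] = C(84, 2)·p = 3486 · (1/504) = 83/12.
E[α(G)] ≥ n − E[|E(G)|] = 84 − 83/12 = 925/12.
Numerically: ≈ 77.083.
(This is only a lower bound; the true E[α(G)] may be larger.)

E[α(G)] ≥ 925/12 ≈ 77.083.


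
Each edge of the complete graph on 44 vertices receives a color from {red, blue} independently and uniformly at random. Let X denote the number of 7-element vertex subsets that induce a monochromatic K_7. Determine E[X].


Let X = Σ_S X_S over the C(44, 7) = 38320568 subsets S of size 7, where X_S = 1 if the K_7 on S is monochromatic.
For a fixed S, the K_7 on S has C(7, 2) = 21 edges. P[all 21 edges red] = (1/2)^21, and likewise for blue, so P[monochromatic] = 2·(1/2)^21 = 2^{1 − 21} = 1/1048576.
By linearity: E[X] = C(44, 7) · 2^{1 − 21} = 38320568 · 1/1048576 = 4790071/131072.
Numerically: E[X] ≈ 36.54534.

E[X] = C(44,7)·2^(1−C(7,2)) = 4790071/131072 ≈ 36.54534.


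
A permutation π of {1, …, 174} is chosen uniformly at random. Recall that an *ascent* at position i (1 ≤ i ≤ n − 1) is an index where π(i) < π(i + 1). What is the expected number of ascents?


Write X = Σ X_I over i = 1, …, 173, with X_I the indicator of one ascent.
There are 173 indicators.
For each fixed i, the pair (π(i), π(i+1)) is a uniformly random ordered pair of distinct values from {1, …, 174}; by symmetry P[π(i) < π(i+1)] = 1/2.
By linearity: E[X] = 173 · (1/2) = (174 − 1) · (1/2) = 173/2 ≈ 86.500.

E[X] = 173/2 = 86.500.


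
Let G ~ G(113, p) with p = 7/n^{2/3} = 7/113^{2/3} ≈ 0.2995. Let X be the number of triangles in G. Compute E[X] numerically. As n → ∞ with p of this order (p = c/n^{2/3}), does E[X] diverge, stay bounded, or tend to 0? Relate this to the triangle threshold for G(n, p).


Number of potential triangles: C(113, 3) = 234136.
Each occurs with probability p³ ≈ (0.2995)³ ≈ 2.686193e-02.
By linearity: E[X] = C(113, 3)·p³ ≈ 234136 · 2.686193e-02 ≈ 6289.3451.
Since α = 2/3 < 1, p = c/n^{2/3} ≫ 1/n is above the triangle threshold p ~ 1/n. Asymptotically E[X] ~ (c³/6)·n^{3(1−α)} = (7³/6)·n^{1} → ∞; triangles are abundant w.h.p.

E[X] ≈ 6289.3451; in regime p = Θ(1/n^{2/3}) E[X] diverges (above the triangle threshold p ~ 1/n).


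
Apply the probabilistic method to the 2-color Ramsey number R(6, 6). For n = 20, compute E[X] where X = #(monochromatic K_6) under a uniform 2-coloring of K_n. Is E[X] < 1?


E[X] = C(20, 6) · 2^{1 − 15} = 38760 · 2^{−14} = 38760/16384.
As a reduced fraction: E[X] = 4845/2048 ≈ 2.3657227.
Is E[X] < 1? NO.
Since E[X] ≥ 1, the first-moment bound is inconclusive at n = 20; it does NOT by itself certify R(6, 6) > 20.

E[X] = 4845/2048 ≈ 2.3657227; E[X] ≥ 1; first-moment method inconclusive here.


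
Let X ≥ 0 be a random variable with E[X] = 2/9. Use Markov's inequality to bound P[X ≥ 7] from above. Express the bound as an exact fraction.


μ = E[X] = 2/9, a = 7.
Markov: P[X ≥ 7] ≤ μ/a = (2/9)/7 = 2/63.
Numerically: ≈ 0.03175.
(Since a = 7 > μ = 0.22222, the bound 2/63 is < 1 and informative.)

P[X ≥ 7] ≤ 2/63 ≈ 0.03175.


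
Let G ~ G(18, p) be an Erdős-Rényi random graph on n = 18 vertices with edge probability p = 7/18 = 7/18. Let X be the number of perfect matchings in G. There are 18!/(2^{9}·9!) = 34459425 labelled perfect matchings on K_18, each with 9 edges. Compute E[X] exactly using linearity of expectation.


K_18 has 18!/(2^{9}·9!) = 34459425 labelled perfect matchings.
For each such perfect matching H, let X_H = 1 if all 9 edges of H are present in G. Then P[X_H = 1] = p^{9} = (7/18)^{9} = 40353607/198359290368.
Summing the indicators: E[X] = Σ_H E[X_H] = 34459425 · p^{9} = 34459425 · 40353607/198359290368 = 17167433257975/2448880128.
Numerically: E[X] ≈ 7010.

E[X] = 34459425 · (7/18)^{9} = 17167433257975/2448880128 ≈ 7010.


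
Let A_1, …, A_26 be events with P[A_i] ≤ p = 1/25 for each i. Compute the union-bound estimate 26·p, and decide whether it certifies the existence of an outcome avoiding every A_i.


Union bound: P[∪_{i=1}^{26} A_i] ≤ Σ_i P[A_i] ≤ 26·p = 26·(1/25) = 26/25.
Numerically: 26/25 ≈ 1.040000.
Is 26/25 < 1? NO.
Since the bound 26/25 is ≥ 1, the union bound is uninformative here; it does NOT by itself certify existence.

26·p = 26/25 ≈ 1.040000; existence NOT certified by the union bound.


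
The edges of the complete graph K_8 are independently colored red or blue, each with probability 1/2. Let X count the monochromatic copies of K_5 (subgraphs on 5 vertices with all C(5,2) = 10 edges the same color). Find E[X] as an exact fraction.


Let X = Σ_S X_S over the C(8, 5) = 56 subsets S of size 5, where X_S = 1 if the K_5 on S is monochromatic.
For a fixed S, the K_5 on S has C(5, 2) = 10 edges. P[all 10 edges red] = (1/2)^10, and likewise for blue, so P[monochromatic] = 2·(1/2)^10 = 2^{1 − 10} = 1/512.
Summing: E[X] = C(8, 5) · 2^{1 − 10} = 56 · 1/512 = 7/64.
Numerically: E[X] ≈ 0.109375.

E[X] = C(8,5)·2^(1−C(5,2)) = 7/64 ≈ 0.109375.


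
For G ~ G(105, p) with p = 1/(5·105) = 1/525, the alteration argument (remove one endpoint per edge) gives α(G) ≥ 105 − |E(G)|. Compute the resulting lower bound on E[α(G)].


E[|E(G)|] = C(105, 2)·p = 5460 · (1/525) = 52/5.
E[α(G)] ≥ n − E[|E(G)|] = 105 − 52/5 = 473/5.
Numerically: ≈ 94.600.
(This is only a lower bound; the true E[α(G)] may be larger.)

E[α(G)] ≥ 473/5 ≈ 94.600.


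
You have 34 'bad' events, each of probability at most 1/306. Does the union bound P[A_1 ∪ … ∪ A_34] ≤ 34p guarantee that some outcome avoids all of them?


Union bound: P[∪_{i=1}^{34} A_i] ≤ Σ_i P[A_i] ≤ 34·p = 34·(1/306) = 1/9.
Numerically: 1/9 ≈ 0.111.
Is 1/9 < 1? YES.
Since P[∪ A_i] ≤ 1/9 < 1, the complement has P[∩ A_i^c] ≥ 1 − 1/9 = 8/9 > 0, so some outcome avoids every A_i.

34·p = 1/9 ≈ 0.111; existence CERTIFIED by the union bound.


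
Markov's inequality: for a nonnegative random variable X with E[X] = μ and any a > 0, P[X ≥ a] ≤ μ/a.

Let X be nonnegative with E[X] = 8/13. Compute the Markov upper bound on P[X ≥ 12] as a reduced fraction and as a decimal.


μ = E[X] = 8/13, a = 12.
Markov: P[X ≥ 12] ≤ μ/a = (8/13)/12 = 2/39.
Numerically: ≈ 0.05128.
(Since a = 12 > μ = 0.61538, the bound 2/39 is < 1 and informative.)

P[X ≥ 12] ≤ 2/39 ≈ 0.05128.


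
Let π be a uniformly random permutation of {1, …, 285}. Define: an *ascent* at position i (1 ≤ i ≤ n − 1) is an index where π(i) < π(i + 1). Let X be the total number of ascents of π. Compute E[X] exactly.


Write X = Σ X_I over i = 1, …, 284, with X_I the indicator of one ascent.
There are 284 indicators.
For each fixed i, the pair (π(i), π(i+1)) is a uniformly random ordered pair of distinct values from {1, …, 285}; by symmetry P[π(i) < π(i+1)] = 1/2.
By linearity: E[X] = 284 · (1/2) = (285 − 1) · (1/2) = 142 ≈ 142.000000.

E[X] = 142 = 142.000000.


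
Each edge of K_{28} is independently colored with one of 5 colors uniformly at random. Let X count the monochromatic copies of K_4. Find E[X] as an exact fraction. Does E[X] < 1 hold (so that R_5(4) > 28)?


E[X] = C(28, 4) · 5^{1 − 6} = 20475 · 5^{−5} = 20475/3125.
As a reduced fraction: E[X] = 819/125 ≈ 6.55200.
Is E[X] < 1? NO.
Since E[X] ≥ 1, the first-moment bound is inconclusive at n = 28; it does NOT by itself certify R_5(4) > 28.

E[X] = 819/125 ≈ 6.55200; E[X] ≥ 1; first-moment method inconclusive here.


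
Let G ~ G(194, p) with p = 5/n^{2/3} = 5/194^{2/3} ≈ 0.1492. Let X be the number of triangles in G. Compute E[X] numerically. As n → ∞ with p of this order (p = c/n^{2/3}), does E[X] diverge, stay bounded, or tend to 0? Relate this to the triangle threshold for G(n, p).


Number of potential triangles: C(194, 3) = 1198144.
Each occurs with probability p³ ≈ (0.1492)³ ≈ 3.321288e-03.
By linearity: E[X] = C(194, 3)·p³ ≈ 1198144 · 3.321288e-03 ≈ 3979.3814.
Since α = 2/3 < 1, p = c/n^{2/3} ≫ 1/n is above the triangle threshold p ~ 1/n. Asymptotically E[X] ~ (c³/6)·n^{3(1−α)} = (5³/6)·n^{1} → ∞; triangles are abundant w.h.p.

E[X] ≈ 3979.3814; in regime p = Θ(1/n^{2/3}) E[X] diverges (above the triangle threshold p ~ 1/n).


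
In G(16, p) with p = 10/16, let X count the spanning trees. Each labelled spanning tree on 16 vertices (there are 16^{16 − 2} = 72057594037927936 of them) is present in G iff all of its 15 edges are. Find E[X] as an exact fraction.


K_16 has 16^{16 − 2} = 72057594037927936 labelled spanning trees.
For each such spanning tree H, let X_H = 1 if all 15 edges of H are present in G. Then P[X_H = 1] = p^{15} = (5/8)^{15} = 30517578125/35184372088832.
By linearity of expectation: E[X] = Σ_H E[X_H] = 72057594037927936 · p^{15} = 72057594037927936 · 30517578125/35184372088832 = 62500000000000.
Numerically: E[X] ≈ 6.25e+13.

E[X] = 72057594037927936 · (5/8)^{15} = 62500000000000 ≈ 6.25e+13.


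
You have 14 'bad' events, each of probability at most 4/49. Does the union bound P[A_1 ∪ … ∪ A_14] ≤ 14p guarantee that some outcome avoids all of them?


Union bound: P[∪_{i=1}^{14} A_i] ≤ Σ_i P[A_i] ≤ 14·p = 14·(4/49) = 8/7.
Numerically: 8/7 ≈ 1.142857.
Is 8/7 < 1? NO.
Since the bound 8/7 is ≥ 1, the union bound is uninformative here; it does NOT by itself certify existence.

14·p = 8/7 ≈ 1.142857; existence NOT certified by the union bound.


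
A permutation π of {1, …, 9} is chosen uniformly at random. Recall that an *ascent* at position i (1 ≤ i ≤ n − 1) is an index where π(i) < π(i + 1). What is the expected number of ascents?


Write X = Σ X_I over i = 1, …, 8, with X_I the indicator of one ascent.
There are 8 indicators.
For each fixed i, the pair (π(i), π(i+1)) is a uniformly random ordered pair of distinct values from {1, …, 9}; by symmetry P[π(i) < π(i+1)] = 1/2.
By linearity: E[X] = 8 · (1/2) = (9 − 1) · (1/2) = 4 ≈ 4.000.

E[X] = 4 = 4.000.


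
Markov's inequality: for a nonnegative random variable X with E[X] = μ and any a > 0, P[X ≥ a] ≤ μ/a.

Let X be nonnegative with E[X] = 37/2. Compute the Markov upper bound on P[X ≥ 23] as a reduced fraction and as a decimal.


μ = E[X] = 37/2, a = 23.
Markov: P[X ≥ 23] ≤ μ/a = (37/2)/23 = 37/46.
Numerically: ≈ 0.804348.
(Since a = 23 > μ = 18.500000, the bound 37/46 is < 1 and informative.)

P[X ≥ 23] ≤ 37/46 ≈ 0.804348.


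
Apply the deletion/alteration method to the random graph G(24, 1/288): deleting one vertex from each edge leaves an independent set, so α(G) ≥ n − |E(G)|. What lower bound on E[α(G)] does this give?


E[|E(G)|] = C(24, 2)·p = 276 · (1/288) = 23/24.
E[α(G)] ≥ n − E[|E(G)|] = 24 − 23/24 = 553/24.
Numerically: ≈ 23.04167.
(This is only a lower bound; the true E[α(G)] may be larger.)

E[α(G)] ≥ 553/24 ≈ 23.04167.


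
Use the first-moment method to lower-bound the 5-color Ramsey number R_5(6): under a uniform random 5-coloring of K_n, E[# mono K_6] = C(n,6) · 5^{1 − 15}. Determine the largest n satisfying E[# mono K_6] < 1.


We need C(n, 6) · 5^{1 − 15} < 1, i.e. C(n, 6) < 5^{15 − 1} = 6103515625.
Check values of n near the boundary:
  n = 128: C(128, 6) = 5423611200; 5423611200 < 6103515625? YES
  n = 129: C(129, 6) = 5688177600; 5688177600 < 6103515625? YES
  n = 130: C(130, 6) = 5963412000; 5963412000 < 6103515625? YES
  n = 131: C(131, 6) = 6249655776; 6249655776 < 6103515625? NO
The largest n with C(n, 6) < 6103515625 is n = 130 (where E[X] = 47707296/48828125 ≈ 0.977). Hence R_5(6) > 130, i.e. R_5(6) ≥ 131.

Largest n = 130; hence R_5(6) > 130.


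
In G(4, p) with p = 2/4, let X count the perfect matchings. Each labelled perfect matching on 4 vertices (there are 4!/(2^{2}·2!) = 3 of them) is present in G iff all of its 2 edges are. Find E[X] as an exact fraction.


K_4 has 4!/(2^{2}·2!) = 3 labelled perfect matchings.
For each such perfect matching H, let X_H = 1 if all 2 edges of H are present in G. Then P[X_H = 1] = p^{2} = (1/2)^{2} = 1/4.
By linearity of expectation: E[X] = Σ_H E[X_H] = 3 · p^{2} = 3 · 1/4 = 3/4.
Numerically: E[X] ≈ 0.75.

E[X] = 3 · (1/2)^{2} = 3/4 ≈ 0.75.


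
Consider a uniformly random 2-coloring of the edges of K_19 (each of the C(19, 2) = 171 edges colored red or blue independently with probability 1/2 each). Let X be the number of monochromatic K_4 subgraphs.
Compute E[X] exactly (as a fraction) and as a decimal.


Let X = Σ_S X_S over the C(19, 4) = 3876 subsets S of size 4, where X_S = 1 if the K_4 on S is monochromatic.
For a fixed S, the K_4 on S has C(4, 2) = 6 edges. P[all 6 edges red] = (1/2)^6, and likewise for blue, so P[monochromatic] = 2·(1/2)^6 = 2^{1 − 6} = 1/32.
Summing: E[X] = C(19, 4) · 2^{1 − 6} = 3876 · 1/32 = 969/8.
Numerically: E[X] ≈ 121.12500.

E[X] = C(19,4)·2^(1−C(4,2)) = 969/8 ≈ 121.12500.


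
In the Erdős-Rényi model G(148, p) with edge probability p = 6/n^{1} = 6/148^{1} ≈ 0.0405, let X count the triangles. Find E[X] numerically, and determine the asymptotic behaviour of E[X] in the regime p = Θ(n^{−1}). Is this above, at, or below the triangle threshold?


Number of potential triangles: C(148, 3) = 529396.
Each occurs with probability p³ ≈ (0.0405)³ ≈ 6.66298e-05.
By linearity: E[X] = C(148, 3)·p³ ≈ 529396 · 6.66298e-05 ≈ 35.274.
Here α = 1, so p = 6/n is exactly at the triangle threshold p ~ 1/n. Asymptotically E[X] → c³/6 = 6³/6 = 36 ≈ 36.000, a bounded constant. In this regime the triangle count is asymptotically Poisson(c³/6).

E[X] ≈ 35.274; in regime p = Θ(1/n^{1}) E[X] stays bounded (at the triangle threshold p ~ 1/n).


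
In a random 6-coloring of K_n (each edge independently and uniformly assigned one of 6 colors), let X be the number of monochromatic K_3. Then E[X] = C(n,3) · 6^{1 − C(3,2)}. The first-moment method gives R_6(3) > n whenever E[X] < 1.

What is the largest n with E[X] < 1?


We need C(n, 3) · 6^{1 − 3} < 1, i.e. C(n, 3) < 6^{3 − 1} = 36.
Check values of n near the boundary:
  n = 5: C(5, 3) = 10; 10 < 36? YES
  n = 6: C(6, 3) = 20; 20 < 36? YES
  n = 7: C(7, 3) = 35; 35 < 36? YES
  n = 8: C(8, 3) = 56; 56 < 36? NO
The largest n with C(n, 3) < 36 is n = 7 (where E[X] = 35/36 ≈ 0.97222). Hence R_6(3) > 7, i.e. R_6(3) ≥ 8.

Largest n = 7; hence R_6(3) > 7.


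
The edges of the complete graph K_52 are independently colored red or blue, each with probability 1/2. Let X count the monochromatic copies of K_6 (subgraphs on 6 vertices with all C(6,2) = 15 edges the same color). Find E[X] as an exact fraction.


Let X = Σ_S X_S over the C(52, 6) = 20358520 subsets S of size 6, where X_S = 1 if the K_6 on S is monochromatic.
For a fixed S, the K_6 on S has C(6, 2) = 15 edges. P[all 15 edges red] = (1/2)^15, and likewise for blue, so P[monochromatic] = 2·(1/2)^15 = 2^{1 − 15} = 1/16384.
By linearity: E[X] = C(52, 6) · 2^{1 − 15} = 20358520 · 1/16384 = 2544815/2048.
Numerically: E[X] ≈ 1242.5854.

E[X] = C(52,6)·2^(1−C(6,2)) = 2544815/2048 ≈ 1242.5854.


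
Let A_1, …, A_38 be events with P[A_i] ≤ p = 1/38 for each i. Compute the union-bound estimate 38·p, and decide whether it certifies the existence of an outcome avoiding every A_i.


Union bound: P[∪_{i=1}^{38} A_i] ≤ Σ_i P[A_i] ≤ 38·p = 38·(1/38) = 1.
Numerically: 1 ≈ 1.0000.
Is 1 < 1? NO.
Since the bound 1 is ≥ 1, the union bound is uninformative here; it does NOT by itself certify existence.

38·p = 1 ≈ 1.0000; existence NOT certified by the union bound.


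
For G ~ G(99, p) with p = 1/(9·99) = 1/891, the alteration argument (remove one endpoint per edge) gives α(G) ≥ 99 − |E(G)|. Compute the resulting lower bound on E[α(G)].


E[|E(G)|] = C(99, 2)·p = 4851 · (1/891) = 49/9.
E[α(G)] ≥ n − E[|E(G)|] = 99 − 49/9 = 842/9.
Numerically: ≈ 93.55556.
(This is only a lower bound; the true E[α(G)] may be larger.)

E[α(G)] ≥ 842/9 ≈ 93.55556.


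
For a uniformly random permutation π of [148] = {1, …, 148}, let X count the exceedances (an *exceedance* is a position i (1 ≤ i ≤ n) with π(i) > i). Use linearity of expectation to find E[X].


Write X = Σ_{i=1}^{148} X_i, where X_i = 1_{π(i) > i}.
For each fixed i, π(i) is uniform over {1, …, 148} (marginal of a uniform permutation), so P[π(i) > i] = (n − i)/n. Summing: Σ_{i=1}^{148} (n − i)/n = (0 + 1 + … + 147)/148 = 148(148 − 1)/(2·148) = (148 − 1)/2.
Hence E[X] = Σ_{i=1}^{148} (148 − i)/148 = 147/2 ≈ 73.500.

E[X] = 147/2 = 73.500.


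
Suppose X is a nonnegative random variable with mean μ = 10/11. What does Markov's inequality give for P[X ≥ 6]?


μ = E[X] = 10/11, a = 6.
Markov: P[X ≥ 6] ≤ μ/a = (10/11)/6 = 5/33.
Numerically: ≈ 0.152.
(Since a = 6 > μ = 0.909, the bound 5/33 is < 1 and informative.)

P[X ≥ 6] ≤ 5/33 ≈ 0.152.


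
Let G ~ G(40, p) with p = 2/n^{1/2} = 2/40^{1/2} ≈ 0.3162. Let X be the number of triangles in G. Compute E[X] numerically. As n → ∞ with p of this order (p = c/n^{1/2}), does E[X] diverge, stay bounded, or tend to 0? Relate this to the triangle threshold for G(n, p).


Number of potential triangles: C(40, 3) = 9880.
Each occurs with probability p³ ≈ (0.3162)³ ≈ 3.162278e-02.
By linearity: E[X] = C(40, 3)·p³ ≈ 9880 · 3.162278e-02 ≈ 312.4330.
Since α = 1/2 < 1, p = c/n^{1/2} ≫ 1/n is above the triangle threshold p ~ 1/n. Asymptotically E[X] ~ (c³/6)·n^{3(1−α)} = (2³/6)·n^{1.5} → ∞; triangles are abundant w.h.p.

E[X] ≈ 312.4330; in regime p = Θ(1/n^{1/2}) E[X] diverges (above the triangle threshold p ~ 1/n).


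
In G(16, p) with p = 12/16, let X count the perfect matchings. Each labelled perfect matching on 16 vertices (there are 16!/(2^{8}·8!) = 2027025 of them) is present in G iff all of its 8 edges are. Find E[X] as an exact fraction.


K_16 has 16!/(2^{8}·8!) = 2027025 labelled perfect matchings.
For each such perfect matching H, let X_H = 1 if all 8 edges of H are present in G. Then P[X_H = 1] = p^{8} = (3/4)^{8} = 6561/65536.
By linearity of expectation: E[X] = Σ_H E[X_H] = 2027025 · p^{8} = 2027025 · 6561/65536 = 13299311025/65536.
Numerically: E[X] ≈ 2.029e+05.

E[X] = 2027025 · (3/4)^{8} = 13299311025/65536 ≈ 2.029e+05.


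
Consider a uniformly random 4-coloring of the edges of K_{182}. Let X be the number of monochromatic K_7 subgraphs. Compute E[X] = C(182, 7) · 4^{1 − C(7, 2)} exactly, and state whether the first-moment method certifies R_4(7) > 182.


E[X] = C(182, 7) · 4^{1 − 21} = 1167752750736 · 4^{−20} = 1167752750736/1099511627776.
As a reduced fraction: E[X] = 72984546921/68719476736 ≈ 1.062065.
Is E[X] < 1? NO.
Since E[X] ≥ 1, the first-moment bound is inconclusive at n = 182; it does NOT by itself certify R_4(7) > 182.

E[X] = 72984546921/68719476736 ≈ 1.062065; E[X] ≥ 1; first-moment method inconclusive here.


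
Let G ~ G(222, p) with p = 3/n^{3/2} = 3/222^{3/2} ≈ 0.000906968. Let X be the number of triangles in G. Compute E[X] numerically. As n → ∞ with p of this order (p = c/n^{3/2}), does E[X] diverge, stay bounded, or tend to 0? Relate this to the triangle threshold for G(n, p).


Number of potential triangles: C(222, 3) = 1798940.
Each occurs with probability p³ ≈ (0.000906968)³ ≈ 7.46062788e-10.
By linearity: E[X] = C(222, 3)·p³ ≈ 1798940 · 7.46062788e-10 ≈ 0.001342.
Since α = 3/2 > 1, p = c/n^{3/2} = o(1/n) is below the triangle threshold p ~ 1/n. Asymptotically E[X] ~ (c³/6)·n^{3(1−α)} = (3³/6)·n^{-1.5} → 0, so by Markov's inequality G has no triangles w.h.p.

E[X] ≈ 0.001342; in regime p = Θ(1/n^{3/2}) E[X] tends to 0 (below the triangle threshold p ~ 1/n).


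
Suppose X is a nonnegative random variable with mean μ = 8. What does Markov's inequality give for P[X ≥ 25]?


μ = E[X] = 8, a = 25.
Markov: P[X ≥ 25] ≤ μ/a = (8)/25 = 8/25.
Numerically: ≈ 0.32000.
(Since a = 25 > μ = 8.00000, the bound 8/25 is < 1 and informative.)

P[X ≥ 25] ≤ 8/25 ≈ 0.32000.


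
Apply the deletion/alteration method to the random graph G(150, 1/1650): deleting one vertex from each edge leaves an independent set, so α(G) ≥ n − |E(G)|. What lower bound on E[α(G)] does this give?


E[|E(G)|] = C(150, 2)·p = 11175 · (1/1650) = 149/22.
E[α(G)] ≥ n − E[|E(G)|] = 150 − 149/22 = 3151/22.
Numerically: ≈ 143.227.
(This is only a lower bound; the true E[α(G)] may be larger.)

E[α(G)] ≥ 3151/22 ≈ 143.227.


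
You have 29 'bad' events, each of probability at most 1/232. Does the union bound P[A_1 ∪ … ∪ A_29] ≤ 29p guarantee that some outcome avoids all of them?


Union bound: P[∪_{i=1}^{29} A_i] ≤ Σ_i P[A_i] ≤ 29·p = 29·(1/232) = 1/8.
Numerically: 1/8 ≈ 0.1250000.
Is 1/8 < 1? YES.
Since P[∪ A_i] ≤ 1/8 < 1, the complement has P[∩ A_i^c] ≥ 1 − 1/8 = 7/8 > 0, so some outcome avoids every A_i.

29·p = 1/8 ≈ 0.1250000; existence CERTIFIED by the union bound.


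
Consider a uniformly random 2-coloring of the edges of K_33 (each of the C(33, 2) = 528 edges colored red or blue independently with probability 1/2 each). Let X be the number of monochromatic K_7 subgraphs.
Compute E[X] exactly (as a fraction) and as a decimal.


Let X = Σ_S X_S over the C(33, 7) = 4272048 subsets S of size 7, where X_S = 1 if the K_7 on S is monochromatic.
For a fixed S, the K_7 on S has C(7, 2) = 21 edges. P[all 21 edges red] = (1/2)^21, and likewise for blue, so P[monochromatic] = 2·(1/2)^21 = 2^{1 − 21} = 1/1048576.
Summing: E[X] = C(33, 7) · 2^{1 − 21} = 4272048 · 1/1048576 = 267003/65536.
Numerically: E[X] ≈ 4.074142.

E[X] = C(33,7)·2^(1−C(7,2)) = 267003/65536 ≈ 4.074142.


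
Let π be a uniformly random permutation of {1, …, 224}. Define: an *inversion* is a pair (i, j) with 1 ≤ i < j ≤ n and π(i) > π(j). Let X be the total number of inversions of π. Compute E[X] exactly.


Write X = Σ X_I over the C(224, 2) = 24976 pairs i < j, with X_I the indicator of one inversion.
There are 24976 indicators.
For each fixed pair i < j, the values π(i) and π(j) are two distinct elements of {1, …, 224} in uniformly random order; by symmetry P[π(i) > π(j)] = 1/2.
By linearity: E[X] = 24976 · (1/2) = C(224, 2) · (1/2) = 24976/2 = 12488 ≈ 12488.0000.

E[X] = 12488 = 12488.0000.


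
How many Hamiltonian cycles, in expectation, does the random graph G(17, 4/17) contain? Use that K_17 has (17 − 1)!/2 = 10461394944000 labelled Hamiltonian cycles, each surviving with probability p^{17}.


K_17 has (17 − 1)!/2 = 10461394944000 labelled Hamiltonian cycles.
For each such Hamiltonian cycle H, let X_H = 1 if all 17 edges of H are present in G. Then P[X_H = 1] = p^{17} = (4/17)^{17} = 17179869184/827240261886336764177.
Summing the indicators: E[X] = Σ_H E[X_H] = 10461394944000 · p^{17} = 10461394944000 · 17179869184/827240261886336764177 = 179725396620079005696000/827240261886336764177.
Numerically: E[X] ≈ 217.259.

E[X] = 10461394944000 · (4/17)^{17} = 179725396620079005696000/827240261886336764177 ≈ 217.259.


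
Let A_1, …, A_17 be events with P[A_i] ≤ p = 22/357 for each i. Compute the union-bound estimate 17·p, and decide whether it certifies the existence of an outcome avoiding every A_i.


Union bound: P[∪_{i=1}^{17} A_i] ≤ Σ_i P[A_i] ≤ 17·p = 17·(22/357) = 22/21.
Numerically: 22/21 ≈ 1.047619.
Is 22/21 < 1? NO.
Since the bound 22/21 is ≥ 1, the union bound is uninformative here; it does NOT by itself certify existence.

17·p = 22/21 ≈ 1.047619; existence NOT certified by the union bound.


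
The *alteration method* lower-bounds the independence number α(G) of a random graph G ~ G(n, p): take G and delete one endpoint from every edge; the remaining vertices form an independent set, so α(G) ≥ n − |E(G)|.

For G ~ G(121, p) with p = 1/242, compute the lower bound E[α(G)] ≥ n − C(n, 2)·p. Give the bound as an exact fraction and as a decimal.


E[|E(G)|] = C(121, 2)·p = 7260 · (1/242) = 30.
E[α(G)] ≥ n − E[|E(G)|] = 121 − 30 = 91.
Numerically: ≈ 91.000000.
(This is only a lower bound; the true E[α(G)] may be larger.)

E[α(G)] ≥ 91 ≈ 91.000000.


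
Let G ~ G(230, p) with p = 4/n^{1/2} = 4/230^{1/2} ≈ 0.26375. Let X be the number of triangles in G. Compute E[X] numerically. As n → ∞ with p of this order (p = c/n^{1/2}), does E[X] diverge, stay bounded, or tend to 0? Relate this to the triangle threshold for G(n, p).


Number of potential triangles: C(230, 3) = 2001460.
Each occurs with probability p³ ≈ (0.26375)³ ≈ 1.8347978e-02.
By linearity: E[X] = C(230, 3)·p³ ≈ 2001460 · 1.8347978e-02 ≈ 36722.74483.
Since α = 1/2 < 1, p = c/n^{1/2} ≫ 1/n is above the triangle threshold p ~ 1/n. Asymptotically E[X] ~ (c³/6)·n^{3(1−α)} = (4³/6)·n^{1.5} → ∞; triangles are abundant w.h.p.

E[X] ≈ 36722.74483; in regime p = Θ(1/n^{1/2}) E[X] diverges (above the triangle threshold p ~ 1/n).


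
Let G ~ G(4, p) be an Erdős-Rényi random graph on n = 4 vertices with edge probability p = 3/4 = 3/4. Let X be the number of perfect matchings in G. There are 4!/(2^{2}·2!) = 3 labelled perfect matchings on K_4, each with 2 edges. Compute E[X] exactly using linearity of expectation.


K_4 has 4!/(2^{2}·2!) = 3 labelled perfect matchings.
For each such perfect matching H, let X_H = 1 if all 2 edges of H are present in G. Then P[X_H = 1] = p^{2} = (3/4)^{2} = 9/16.
Summing the indicators: E[X] = Σ_H E[X_H] = 3 · p^{2} = 3 · 9/16 = 27/16.
Numerically: E[X] ≈ 1.6875.

E[X] = 3 · (3/4)^{2} = 27/16 ≈ 1.6875.


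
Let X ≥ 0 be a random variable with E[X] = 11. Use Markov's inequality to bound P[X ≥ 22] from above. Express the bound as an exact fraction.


μ = E[X] = 11, a = 22.
Markov: P[X ≥ 22] ≤ μ/a = (11)/22 = 1/2.
Numerically: ≈ 0.50000.
(Since a = 22 > μ = 11.00000, the bound 1/2 is < 1 and informative.)

P[X ≥ 22] ≤ 1/2 ≈ 0.50000.


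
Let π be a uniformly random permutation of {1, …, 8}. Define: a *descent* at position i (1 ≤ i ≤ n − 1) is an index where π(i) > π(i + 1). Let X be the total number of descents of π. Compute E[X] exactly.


Write X = Σ X_I over i = 1, …, 7, with X_I the indicator of one descent.
There are 7 indicators.
For each fixed i, the pair (π(i), π(i+1)) is a uniformly random ordered pair of distinct values from {1, …, 8}; by symmetry P[π(i) > π(i+1)] = 1/2.
By linearity: E[X] = 7 · (1/2) = (8 − 1) · (1/2) = 7/2 ≈ 3.5000.

E[X] = 7/2 = 3.5000.


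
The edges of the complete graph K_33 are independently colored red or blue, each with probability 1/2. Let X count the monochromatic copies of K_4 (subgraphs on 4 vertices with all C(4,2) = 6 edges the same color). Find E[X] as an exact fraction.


Let X = Σ_S X_S over the C(33, 4) = 40920 subsets S of size 4, where X_S = 1 if the K_4 on S is monochromatic.
For a fixed S, the K_4 on S has C(4, 2) = 6 edges. P[all 6 edges red] = (1/2)^6, and likewise for blue, so P[monochromatic] = 2·(1/2)^6 = 2^{1 − 6} = 1/32.
By linearity of expectation: E[X] = C(33, 4) · 2^{1 − 6} = 40920 · 1/32 = 5115/4.
Numerically: E[X] ≈ 1278.750.

E[X] = C(33,4)·2^(1−C(4,2)) = 5115/4 ≈ 1278.750.


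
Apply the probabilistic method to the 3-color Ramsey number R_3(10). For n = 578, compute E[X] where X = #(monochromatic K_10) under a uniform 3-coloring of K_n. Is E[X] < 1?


E[X] = C(578, 10) · 3^{1 − 45} = 1060514767274403635480 · 3^{−44} = 1060514767274403635480/984770902183611232881.
As a reduced fraction: E[X] = 1060514767274403635480/984770902183611232881 ≈ 1.07692.
Is E[X] < 1? NO.
Since E[X] ≥ 1, the first-moment bound is inconclusive at n = 578; it does NOT by itself certify R_3(10) > 578.

E[X] = 1060514767274403635480/984770902183611232881 ≈ 1.07692; E[X] ≥ 1; first-moment method inconclusive here.


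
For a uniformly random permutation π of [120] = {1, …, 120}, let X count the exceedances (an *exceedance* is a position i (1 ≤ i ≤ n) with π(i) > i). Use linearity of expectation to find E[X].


Write X = Σ_{i=1}^{120} X_i, where X_i = 1_{π(i) > i}.
For each fixed i, π(i) is uniform over {1, …, 120} (marginal of a uniform permutation), so P[π(i) > i] = (n − i)/n. Summing: Σ_{i=1}^{120} (n − i)/n = (0 + 1 + … + 119)/120 = 120(120 − 1)/(2·120) = (120 − 1)/2.
Hence E[X] = Σ_{i=1}^{120} (120 − i)/120 = 119/2 ≈ 59.500000.

E[X] = 119/2 = 59.500000.


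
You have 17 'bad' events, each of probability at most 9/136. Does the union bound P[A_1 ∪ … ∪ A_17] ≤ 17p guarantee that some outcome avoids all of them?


Union bound: P[∪_{i=1}^{17} A_i] ≤ Σ_i P[A_i] ≤ 17·p = 17·(9/136) = 9/8.
Numerically: 9/8 ≈ 1.1250000.
Is 9/8 < 1? NO.
Since the bound 9/8 is ≥ 1, the union bound is uninformative here; it does NOT by itself certify existence.

17·p = 9/8 ≈ 1.1250000; existence NOT certified by the union bound.


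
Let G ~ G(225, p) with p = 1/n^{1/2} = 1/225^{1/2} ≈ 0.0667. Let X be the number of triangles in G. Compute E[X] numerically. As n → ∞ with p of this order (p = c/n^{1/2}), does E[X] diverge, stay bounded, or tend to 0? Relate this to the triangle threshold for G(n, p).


Number of potential triangles: C(225, 3) = 1873200.
Each occurs with probability p³ ≈ (0.0667)³ ≈ 2.96296e-04.
By linearity: E[X] = C(225, 3)·p³ ≈ 1873200 · 2.96296e-04 ≈ 555.022.
Since α = 1/2 < 1, p = c/n^{1/2} ≫ 1/n is above the triangle threshold p ~ 1/n. Asymptotically E[X] ~ (c³/6)·n^{3(1−α)} = (1³/6)·n^{1.5} → ∞; triangles are abundant w.h.p.

E[X] ≈ 555.022; in regime p = Θ(1/n^{1/2}) E[X] diverges (above the triangle threshold p ~ 1/n).


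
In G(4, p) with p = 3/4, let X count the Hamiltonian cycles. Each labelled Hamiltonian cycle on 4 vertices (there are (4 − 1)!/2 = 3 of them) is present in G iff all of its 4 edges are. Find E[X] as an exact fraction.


K_4 has (4 − 1)!/2 = 3 labelled Hamiltonian cycles.
For each such Hamiltonian cycle H, let X_H = 1 if all 4 edges of H are present in G. Then P[X_H = 1] = p^{4} = (3/4)^{4} = 81/256.
By linearity: E[X] = Σ_H E[X_H] = 3 · p^{4} = 3 · 81/256 = 243/256.
Numerically: E[X] ≈ 0.9492.

E[X] = 3 · (3/4)^{4} = 243/256 ≈ 0.9492.


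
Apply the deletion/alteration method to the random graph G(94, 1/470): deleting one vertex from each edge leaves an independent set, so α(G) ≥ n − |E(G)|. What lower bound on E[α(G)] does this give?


E[|E(G)|] = C(94, 2)·p = 4371 · (1/470) = 93/10.
E[α(G)] ≥ n − E[|E(G)|] = 94 − 93/10 = 847/10.
Numerically: ≈ 84.700000.
(This is only a lower bound; the true E[α(G)] may be larger.)

E[α(G)] ≥ 847/10 ≈ 84.700000.


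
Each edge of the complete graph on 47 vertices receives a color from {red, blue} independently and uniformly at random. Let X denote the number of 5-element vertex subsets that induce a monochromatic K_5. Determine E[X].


Let X = Σ_S X_S over the C(47, 5) = 1533939 subsets S of size 5, where X_S = 1 if the K_5 on S is monochromatic.
For a fixed S, the K_5 on S has C(5, 2) = 10 edges. P[all 10 edges red] = (1/2)^10, and likewise for blue, so P[monochromatic] = 2·(1/2)^10 = 2^{1 − 10} = 1/512.
By linearity: E[X] = C(47, 5) · 2^{1 − 10} = 1533939 · 1/512 = 1533939/512.
Numerically: E[X] ≈ 2995.974609.

E[X] = C(47,5)·2^(1−C(5,2)) = 1533939/512 ≈ 2995.974609.


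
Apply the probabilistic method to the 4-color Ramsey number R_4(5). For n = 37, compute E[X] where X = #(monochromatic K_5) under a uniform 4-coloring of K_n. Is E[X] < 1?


E[X] = C(37, 5) · 4^{1 − 10} = 435897 · 4^{−9} = 435897/262144.
As a reduced fraction: E[X] = 435897/262144 ≈ 1.662815.
Is E[X] < 1? NO.
Since E[X] ≥ 1, the first-moment bound is inconclusive at n = 37; it does NOT by itself certify R_4(5) > 37.

E[X] = 435897/262144 ≈ 1.662815; E[X] ≥ 1; first-moment method inconclusive here.


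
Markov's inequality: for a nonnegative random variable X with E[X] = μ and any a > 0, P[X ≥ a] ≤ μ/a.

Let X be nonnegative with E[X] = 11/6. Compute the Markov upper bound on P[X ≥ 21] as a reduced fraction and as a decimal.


μ = E[X] = 11/6, a = 21.
Markov: P[X ≥ 21] ≤ μ/a = (11/6)/21 = 11/126.
Numerically: ≈ 0.08730.
(Since a = 21 > μ = 1.83333, the bound 11/126 is < 1 and informative.)

P[X ≥ 21] ≤ 11/126 ≈ 0.08730.


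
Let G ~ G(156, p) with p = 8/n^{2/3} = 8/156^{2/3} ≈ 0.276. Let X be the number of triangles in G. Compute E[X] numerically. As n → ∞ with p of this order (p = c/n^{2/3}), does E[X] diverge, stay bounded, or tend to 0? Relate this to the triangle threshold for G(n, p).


Number of potential triangles: C(156, 3) = 620620.
Each occurs with probability p³ ≈ (0.276)³ ≈ 2.10388e-02.
By linearity: E[X] = C(156, 3)·p³ ≈ 620620 · 2.10388e-02 ≈ 13057.094.
Since α = 2/3 < 1, p = c/n^{2/3} ≫ 1/n is above the triangle threshold p ~ 1/n. Asymptotically E[X] ~ (c³/6)·n^{3(1−α)} = (8³/6)·n^{1} → ∞; triangles are abundant w.h.p.

E[X] ≈ 13057.094; in regime p = Θ(1/n^{2/3}) E[X] diverges (above the triangle threshold p ~ 1/n).


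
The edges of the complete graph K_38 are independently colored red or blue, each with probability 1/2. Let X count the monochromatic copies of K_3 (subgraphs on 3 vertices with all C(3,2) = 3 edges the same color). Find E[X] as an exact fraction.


Let X = Σ_S X_S over the C(38, 3) = 8436 subsets S of size 3, where X_S = 1 if the K_3 on S is monochromatic.
For a fixed S, the K_3 on S has C(3, 2) = 3 edges. P[all 3 edges red] = (1/2)^3, and likewise for blue, so P[monochromatic] = 2·(1/2)^3 = 2^{1 − 3} = 1/4.
By linearity of expectation: E[X] = C(38, 3) · 2^{1 − 3} = 8436 · 1/4 = 2109.
Numerically: E[X] ≈ 2109.000.

E[X] = C(38,3)·2^(1−C(3,2)) = 2109 ≈ 2109.000.


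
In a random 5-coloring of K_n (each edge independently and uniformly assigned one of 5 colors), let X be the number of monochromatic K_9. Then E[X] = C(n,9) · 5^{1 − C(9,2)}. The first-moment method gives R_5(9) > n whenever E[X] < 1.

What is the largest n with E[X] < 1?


We need C(n, 9) · 5^{1 − 36} < 1, i.e. C(n, 9) < 5^{36 − 1} = 2910383045673370361328125.
Check values of n near the boundary:
  n = 2165: C(2165, 9) = 2832220612024886803272630; 2832220612024886803272630 < 2910383045673370361328125? YES
  n = 2166: C(2166, 9) = 2844037944203015677277940; 2844037944203015677277940 < 2910383045673370361328125? YES
  n = 2167: C(2167, 9) = 2855899084841489792706810; 2855899084841489792706810 < 2910383045673370361328125? YES
  n = 2168: C(2168, 9) = 2867804175977929537095120; 2867804175977929537095120 < 2910383045673370361328125? YES
  n = 2169: C(2169, 9) = 2879753360044504243499683; 2879753360044504243499683 < 2910383045673370361328125? YES
  n = 2170: C(2170, 9) = 2891746779868845075610510; 2891746779868845075610510 < 2910383045673370361328125? YES
  n = 2171: C(2171, 9) = 2903784578674959601827205; 2903784578674959601827205 < 2910383045673370361328125? YES
  n = 2172: C(2172, 9) = 2915866900084148060642020; 2915866900084148060642020 < 2910383045673370361328125? NO
  n = 2173: C(2173, 9) = 2927993888115921319674265; 2927993888115921319674265 < 2910383045673370361328125? NO
The largest n with C(n, 9) < 2910383045673370361328125 is n = 2171 (where E[X] = 580756915734991920365441/582076609134674072265625 ≈ 0.9977328). Hence R_5(9) > 2171, i.e. R_5(9) ≥ 2172.

Largest n = 2171; hence R_5(9) > 2171.


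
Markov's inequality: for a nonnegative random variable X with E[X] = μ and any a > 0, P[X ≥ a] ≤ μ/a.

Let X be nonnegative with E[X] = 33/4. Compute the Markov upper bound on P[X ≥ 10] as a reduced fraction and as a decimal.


μ = E[X] = 33/4, a = 10.
Markov: P[X ≥ 10] ≤ μ/a = (33/4)/10 = 33/40.
Numerically: ≈ 0.825000.
(Since a = 10 > μ = 8.250000, the bound 33/40 is < 1 and informative.)

P[X ≥ 10] ≤ 33/40 ≈ 0.825000.


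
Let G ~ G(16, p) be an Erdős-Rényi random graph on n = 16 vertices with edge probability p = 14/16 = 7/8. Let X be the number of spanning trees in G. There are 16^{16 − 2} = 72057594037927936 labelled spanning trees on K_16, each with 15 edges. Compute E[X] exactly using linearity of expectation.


K_16 has 16^{16 − 2} = 72057594037927936 labelled spanning trees.
For each such spanning tree H, let X_H = 1 if all 15 edges of H are present in G. Then P[X_H = 1] = p^{15} = (7/8)^{15} = 4747561509943/35184372088832.
By linearity of expectation: E[X] = Σ_H E[X_H] = 72057594037927936 · p^{15} = 72057594037927936 · 4747561509943/35184372088832 = 9723005972363264.
Numerically: E[X] ≈ 9.723e+15.

E[X] = 72057594037927936 · (7/8)^{15} = 9723005972363264 ≈ 9.723e+15.
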